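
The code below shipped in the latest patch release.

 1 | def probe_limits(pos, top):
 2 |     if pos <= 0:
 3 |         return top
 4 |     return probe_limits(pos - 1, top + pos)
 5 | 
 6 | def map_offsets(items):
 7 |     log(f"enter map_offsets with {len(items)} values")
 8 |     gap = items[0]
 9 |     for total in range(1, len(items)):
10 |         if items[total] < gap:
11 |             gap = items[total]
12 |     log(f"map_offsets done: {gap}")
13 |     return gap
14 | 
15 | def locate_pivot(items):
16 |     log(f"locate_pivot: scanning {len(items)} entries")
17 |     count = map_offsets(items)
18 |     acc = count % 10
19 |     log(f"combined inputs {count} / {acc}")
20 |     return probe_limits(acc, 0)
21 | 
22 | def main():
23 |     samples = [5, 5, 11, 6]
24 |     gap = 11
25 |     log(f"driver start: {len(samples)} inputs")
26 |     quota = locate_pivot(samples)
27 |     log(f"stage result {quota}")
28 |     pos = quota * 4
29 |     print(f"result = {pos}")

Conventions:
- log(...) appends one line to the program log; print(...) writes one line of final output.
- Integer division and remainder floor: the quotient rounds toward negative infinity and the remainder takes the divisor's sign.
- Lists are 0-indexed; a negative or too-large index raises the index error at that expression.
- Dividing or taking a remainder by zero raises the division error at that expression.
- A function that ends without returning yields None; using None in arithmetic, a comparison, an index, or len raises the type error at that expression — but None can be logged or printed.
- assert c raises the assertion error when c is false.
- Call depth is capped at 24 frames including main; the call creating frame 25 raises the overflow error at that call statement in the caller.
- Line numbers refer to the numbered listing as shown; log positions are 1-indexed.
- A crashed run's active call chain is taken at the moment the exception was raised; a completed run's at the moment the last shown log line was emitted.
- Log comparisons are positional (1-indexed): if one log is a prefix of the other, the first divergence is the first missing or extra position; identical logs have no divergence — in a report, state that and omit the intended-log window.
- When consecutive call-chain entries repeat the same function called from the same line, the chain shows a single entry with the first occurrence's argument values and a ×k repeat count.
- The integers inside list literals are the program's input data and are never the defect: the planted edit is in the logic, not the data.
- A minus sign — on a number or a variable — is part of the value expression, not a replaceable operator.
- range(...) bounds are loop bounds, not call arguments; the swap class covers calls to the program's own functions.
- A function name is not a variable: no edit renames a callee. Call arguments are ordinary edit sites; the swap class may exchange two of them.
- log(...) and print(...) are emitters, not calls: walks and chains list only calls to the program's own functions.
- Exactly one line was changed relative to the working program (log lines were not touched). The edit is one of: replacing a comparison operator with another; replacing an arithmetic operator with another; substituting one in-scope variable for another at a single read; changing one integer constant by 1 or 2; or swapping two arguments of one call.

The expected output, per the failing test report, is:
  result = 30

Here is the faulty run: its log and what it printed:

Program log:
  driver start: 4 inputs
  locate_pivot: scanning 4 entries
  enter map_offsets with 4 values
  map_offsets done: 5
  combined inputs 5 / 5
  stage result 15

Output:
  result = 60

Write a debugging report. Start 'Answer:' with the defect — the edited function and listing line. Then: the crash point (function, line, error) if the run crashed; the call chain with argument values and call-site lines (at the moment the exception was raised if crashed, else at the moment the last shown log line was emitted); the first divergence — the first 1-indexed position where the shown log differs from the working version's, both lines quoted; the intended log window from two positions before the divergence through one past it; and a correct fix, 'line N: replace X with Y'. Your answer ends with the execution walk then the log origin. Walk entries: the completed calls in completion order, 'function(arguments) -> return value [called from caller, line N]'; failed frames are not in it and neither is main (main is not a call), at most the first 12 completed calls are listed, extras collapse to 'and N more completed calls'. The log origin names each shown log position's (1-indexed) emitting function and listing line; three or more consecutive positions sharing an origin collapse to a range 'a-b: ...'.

Answer: the defect is in main at line 28.
Key observation: The logs agree in full; only the final output differs.
Call chain: main.
First divergence: there is none — every log position agrees.
Execution walk:
  map_offsets([5, 5, 11, 6]) -> 5  [called from locate_pivot, line 17]
  probe_limits(0, 15) -> 15  [called from probe_limits, line 4]
  probe_limits(1, 14) -> 15  [called from probe_limits, line 4]
  probe_limits(2, 12) -> 15  [called from probe_limits, line 4]
  probe_limits(3, 9) -> 15  [called from probe_limits, line 4]
  probe_limits(4, 5) -> 15  [called from probe_limits, line 4]
  probe_limits(5, 0) -> 15  [called from locate_pivot, line 20]
  locate_pivot([5, 5, 11, 6]) -> 15  [called from main, line 26]
Log origins:
  1: from main, line 25
  2: from locate_pivot, line 16
  3: from map_offsets, line 7
  4: from map_offsets, line 12
  5: from locate_pivot, line 19
  6: from main, line 27
A correct fix: line 28: replace `4` with `2`.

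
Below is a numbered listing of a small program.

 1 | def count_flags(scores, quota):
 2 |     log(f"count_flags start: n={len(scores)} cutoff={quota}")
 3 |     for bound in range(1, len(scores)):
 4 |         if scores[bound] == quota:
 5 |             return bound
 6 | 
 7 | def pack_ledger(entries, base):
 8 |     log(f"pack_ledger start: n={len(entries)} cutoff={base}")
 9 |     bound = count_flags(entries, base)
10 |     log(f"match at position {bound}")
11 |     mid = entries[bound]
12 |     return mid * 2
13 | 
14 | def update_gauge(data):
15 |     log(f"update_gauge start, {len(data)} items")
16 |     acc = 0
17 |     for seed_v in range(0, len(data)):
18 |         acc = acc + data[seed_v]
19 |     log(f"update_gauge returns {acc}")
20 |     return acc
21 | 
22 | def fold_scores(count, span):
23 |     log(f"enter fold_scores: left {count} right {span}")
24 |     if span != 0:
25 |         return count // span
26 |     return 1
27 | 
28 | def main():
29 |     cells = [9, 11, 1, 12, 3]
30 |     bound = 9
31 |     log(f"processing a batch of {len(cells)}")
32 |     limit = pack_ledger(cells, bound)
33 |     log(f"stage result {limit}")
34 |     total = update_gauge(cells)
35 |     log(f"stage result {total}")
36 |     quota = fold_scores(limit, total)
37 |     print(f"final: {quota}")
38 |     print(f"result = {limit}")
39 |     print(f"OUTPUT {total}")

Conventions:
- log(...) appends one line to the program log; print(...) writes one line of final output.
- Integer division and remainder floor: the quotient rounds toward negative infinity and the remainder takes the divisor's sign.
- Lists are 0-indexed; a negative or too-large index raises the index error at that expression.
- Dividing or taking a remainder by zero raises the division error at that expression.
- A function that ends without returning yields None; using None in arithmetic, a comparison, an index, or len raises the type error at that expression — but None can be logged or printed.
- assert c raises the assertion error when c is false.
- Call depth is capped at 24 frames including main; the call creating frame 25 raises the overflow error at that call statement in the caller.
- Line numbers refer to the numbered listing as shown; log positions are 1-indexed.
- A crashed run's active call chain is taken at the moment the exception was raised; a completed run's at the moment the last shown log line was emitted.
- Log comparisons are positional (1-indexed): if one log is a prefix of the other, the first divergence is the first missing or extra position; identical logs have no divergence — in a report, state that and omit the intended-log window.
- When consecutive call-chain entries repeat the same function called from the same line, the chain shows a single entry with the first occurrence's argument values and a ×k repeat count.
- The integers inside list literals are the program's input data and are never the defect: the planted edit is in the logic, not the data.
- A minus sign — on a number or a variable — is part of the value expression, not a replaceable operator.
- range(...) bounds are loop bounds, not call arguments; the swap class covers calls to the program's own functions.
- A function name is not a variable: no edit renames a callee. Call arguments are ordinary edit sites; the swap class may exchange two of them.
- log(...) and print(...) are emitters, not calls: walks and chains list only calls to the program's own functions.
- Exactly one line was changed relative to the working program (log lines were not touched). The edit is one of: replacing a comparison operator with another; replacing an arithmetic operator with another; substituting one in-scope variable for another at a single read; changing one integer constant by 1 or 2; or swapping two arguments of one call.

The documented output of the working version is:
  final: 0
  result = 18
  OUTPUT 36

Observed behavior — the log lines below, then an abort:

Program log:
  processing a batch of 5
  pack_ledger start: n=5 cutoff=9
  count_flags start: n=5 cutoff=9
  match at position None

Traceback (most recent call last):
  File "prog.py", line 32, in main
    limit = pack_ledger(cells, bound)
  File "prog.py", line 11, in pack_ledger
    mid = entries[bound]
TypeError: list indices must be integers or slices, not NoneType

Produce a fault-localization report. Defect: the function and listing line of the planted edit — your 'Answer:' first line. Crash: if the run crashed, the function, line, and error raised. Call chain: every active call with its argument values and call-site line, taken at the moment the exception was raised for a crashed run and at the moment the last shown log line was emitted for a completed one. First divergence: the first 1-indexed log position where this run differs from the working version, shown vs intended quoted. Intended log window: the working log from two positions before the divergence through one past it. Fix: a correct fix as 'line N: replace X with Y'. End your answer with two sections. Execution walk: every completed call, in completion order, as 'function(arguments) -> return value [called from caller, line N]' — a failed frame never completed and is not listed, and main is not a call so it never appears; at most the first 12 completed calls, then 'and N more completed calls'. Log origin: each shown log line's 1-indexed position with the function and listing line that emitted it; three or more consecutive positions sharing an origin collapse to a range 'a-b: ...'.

Answer: the defect is in count_flags at line 3.
Key observation: Log line 4 is where behavior first shows: 'match at position None' appears instead of 'match at position 0'.
Crash: pack_ledger, line 11, TypeError.
Call chain: main -> pack_ledger([9, 11, 1, 12, 3], 9) (called at line 32).
First divergence: at position 4 the run shows 'match at position None' where the working version logs 'match at position 0'.
Intended log window:
  2: pack_ledger start: n=5 cutoff=9
  3: count_flags start: n=5 cutoff=9
  4: match at position 0
  5: stage result 18
Execution walk:
  count_flags([9, 11, 1, 12, 3], 9) -> None  [called from pack_ledger, line 9]
Log line origins:
  1: emitted by main (line 31)
  2: emitted by pack_ledger (line 8)
  3: emitted by count_flags (line 2)
  4: emitted by pack_ledger (line 10)
A correct fix: line 3: replace `1` with `0`.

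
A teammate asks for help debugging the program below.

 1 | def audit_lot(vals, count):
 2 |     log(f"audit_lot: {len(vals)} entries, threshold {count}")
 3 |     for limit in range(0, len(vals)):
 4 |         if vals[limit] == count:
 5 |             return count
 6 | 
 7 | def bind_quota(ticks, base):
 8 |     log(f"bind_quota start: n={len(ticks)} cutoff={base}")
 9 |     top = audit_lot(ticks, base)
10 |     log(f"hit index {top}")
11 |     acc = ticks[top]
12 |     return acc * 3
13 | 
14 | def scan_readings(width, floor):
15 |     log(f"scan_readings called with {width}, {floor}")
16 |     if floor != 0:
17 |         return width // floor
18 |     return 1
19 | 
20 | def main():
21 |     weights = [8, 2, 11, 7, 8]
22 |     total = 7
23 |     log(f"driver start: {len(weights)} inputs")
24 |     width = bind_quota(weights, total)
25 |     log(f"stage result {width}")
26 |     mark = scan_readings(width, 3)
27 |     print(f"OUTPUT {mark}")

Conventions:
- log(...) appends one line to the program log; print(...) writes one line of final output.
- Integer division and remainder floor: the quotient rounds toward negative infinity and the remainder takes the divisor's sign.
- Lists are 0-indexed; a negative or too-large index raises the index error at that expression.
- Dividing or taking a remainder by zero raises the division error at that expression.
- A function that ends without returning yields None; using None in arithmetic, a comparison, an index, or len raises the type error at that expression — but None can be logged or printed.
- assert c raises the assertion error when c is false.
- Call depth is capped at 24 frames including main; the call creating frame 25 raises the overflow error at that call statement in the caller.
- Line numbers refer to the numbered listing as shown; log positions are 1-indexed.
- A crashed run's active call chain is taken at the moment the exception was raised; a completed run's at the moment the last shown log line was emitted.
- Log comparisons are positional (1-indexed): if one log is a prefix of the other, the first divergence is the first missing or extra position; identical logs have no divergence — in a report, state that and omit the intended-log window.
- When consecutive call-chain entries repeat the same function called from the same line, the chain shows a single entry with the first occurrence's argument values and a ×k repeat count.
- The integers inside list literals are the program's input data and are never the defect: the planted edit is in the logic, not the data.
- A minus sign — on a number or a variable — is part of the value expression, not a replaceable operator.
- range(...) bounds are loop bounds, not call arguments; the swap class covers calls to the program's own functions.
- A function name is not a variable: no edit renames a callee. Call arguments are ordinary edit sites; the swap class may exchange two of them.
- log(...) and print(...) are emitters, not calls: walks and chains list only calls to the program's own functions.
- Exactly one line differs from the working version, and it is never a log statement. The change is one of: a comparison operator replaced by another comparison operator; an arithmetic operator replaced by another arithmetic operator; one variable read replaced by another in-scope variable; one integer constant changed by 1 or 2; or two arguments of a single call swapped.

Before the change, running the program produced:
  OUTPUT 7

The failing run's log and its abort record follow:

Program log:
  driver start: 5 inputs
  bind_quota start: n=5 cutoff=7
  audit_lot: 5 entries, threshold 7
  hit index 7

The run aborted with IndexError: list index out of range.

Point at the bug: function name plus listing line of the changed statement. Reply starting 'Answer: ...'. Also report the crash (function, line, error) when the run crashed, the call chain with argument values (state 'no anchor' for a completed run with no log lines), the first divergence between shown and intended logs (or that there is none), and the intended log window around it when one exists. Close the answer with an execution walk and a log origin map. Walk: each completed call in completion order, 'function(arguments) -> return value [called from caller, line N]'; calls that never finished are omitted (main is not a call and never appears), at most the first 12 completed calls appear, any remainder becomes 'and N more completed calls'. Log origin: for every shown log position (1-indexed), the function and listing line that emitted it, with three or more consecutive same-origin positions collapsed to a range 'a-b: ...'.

Answer: the defect is in audit_lot at line 5.
Core observation: The log first diverges at position 4: the faulty run prints 'hit index 7' where the working version prints 'hit index 3'.
Crash: bind_quota, line 11, IndexError.
Call chain: main -> bind_quota([8, 2, 11, 7, 8], 7) (called at line 24).
First divergence: position 4 — the shown line 'hit index 7' should read 'hit index 3'.
Intended log window:
  2: bind_quota start: n=5 cutoff=7
  3: audit_lot: 5 entries, threshold 7
  4: hit index 3
  5: stage result 21
Execution walk:
  audit_lot([8, 2, 11, 7, 8], 7) -> 7  [called from bind_quota, line 9]
Log origins:
  1: from main, line 23
  2: from bind_quota, line 8
  3: from audit_lot, line 2
  4: from bind_quota, line 10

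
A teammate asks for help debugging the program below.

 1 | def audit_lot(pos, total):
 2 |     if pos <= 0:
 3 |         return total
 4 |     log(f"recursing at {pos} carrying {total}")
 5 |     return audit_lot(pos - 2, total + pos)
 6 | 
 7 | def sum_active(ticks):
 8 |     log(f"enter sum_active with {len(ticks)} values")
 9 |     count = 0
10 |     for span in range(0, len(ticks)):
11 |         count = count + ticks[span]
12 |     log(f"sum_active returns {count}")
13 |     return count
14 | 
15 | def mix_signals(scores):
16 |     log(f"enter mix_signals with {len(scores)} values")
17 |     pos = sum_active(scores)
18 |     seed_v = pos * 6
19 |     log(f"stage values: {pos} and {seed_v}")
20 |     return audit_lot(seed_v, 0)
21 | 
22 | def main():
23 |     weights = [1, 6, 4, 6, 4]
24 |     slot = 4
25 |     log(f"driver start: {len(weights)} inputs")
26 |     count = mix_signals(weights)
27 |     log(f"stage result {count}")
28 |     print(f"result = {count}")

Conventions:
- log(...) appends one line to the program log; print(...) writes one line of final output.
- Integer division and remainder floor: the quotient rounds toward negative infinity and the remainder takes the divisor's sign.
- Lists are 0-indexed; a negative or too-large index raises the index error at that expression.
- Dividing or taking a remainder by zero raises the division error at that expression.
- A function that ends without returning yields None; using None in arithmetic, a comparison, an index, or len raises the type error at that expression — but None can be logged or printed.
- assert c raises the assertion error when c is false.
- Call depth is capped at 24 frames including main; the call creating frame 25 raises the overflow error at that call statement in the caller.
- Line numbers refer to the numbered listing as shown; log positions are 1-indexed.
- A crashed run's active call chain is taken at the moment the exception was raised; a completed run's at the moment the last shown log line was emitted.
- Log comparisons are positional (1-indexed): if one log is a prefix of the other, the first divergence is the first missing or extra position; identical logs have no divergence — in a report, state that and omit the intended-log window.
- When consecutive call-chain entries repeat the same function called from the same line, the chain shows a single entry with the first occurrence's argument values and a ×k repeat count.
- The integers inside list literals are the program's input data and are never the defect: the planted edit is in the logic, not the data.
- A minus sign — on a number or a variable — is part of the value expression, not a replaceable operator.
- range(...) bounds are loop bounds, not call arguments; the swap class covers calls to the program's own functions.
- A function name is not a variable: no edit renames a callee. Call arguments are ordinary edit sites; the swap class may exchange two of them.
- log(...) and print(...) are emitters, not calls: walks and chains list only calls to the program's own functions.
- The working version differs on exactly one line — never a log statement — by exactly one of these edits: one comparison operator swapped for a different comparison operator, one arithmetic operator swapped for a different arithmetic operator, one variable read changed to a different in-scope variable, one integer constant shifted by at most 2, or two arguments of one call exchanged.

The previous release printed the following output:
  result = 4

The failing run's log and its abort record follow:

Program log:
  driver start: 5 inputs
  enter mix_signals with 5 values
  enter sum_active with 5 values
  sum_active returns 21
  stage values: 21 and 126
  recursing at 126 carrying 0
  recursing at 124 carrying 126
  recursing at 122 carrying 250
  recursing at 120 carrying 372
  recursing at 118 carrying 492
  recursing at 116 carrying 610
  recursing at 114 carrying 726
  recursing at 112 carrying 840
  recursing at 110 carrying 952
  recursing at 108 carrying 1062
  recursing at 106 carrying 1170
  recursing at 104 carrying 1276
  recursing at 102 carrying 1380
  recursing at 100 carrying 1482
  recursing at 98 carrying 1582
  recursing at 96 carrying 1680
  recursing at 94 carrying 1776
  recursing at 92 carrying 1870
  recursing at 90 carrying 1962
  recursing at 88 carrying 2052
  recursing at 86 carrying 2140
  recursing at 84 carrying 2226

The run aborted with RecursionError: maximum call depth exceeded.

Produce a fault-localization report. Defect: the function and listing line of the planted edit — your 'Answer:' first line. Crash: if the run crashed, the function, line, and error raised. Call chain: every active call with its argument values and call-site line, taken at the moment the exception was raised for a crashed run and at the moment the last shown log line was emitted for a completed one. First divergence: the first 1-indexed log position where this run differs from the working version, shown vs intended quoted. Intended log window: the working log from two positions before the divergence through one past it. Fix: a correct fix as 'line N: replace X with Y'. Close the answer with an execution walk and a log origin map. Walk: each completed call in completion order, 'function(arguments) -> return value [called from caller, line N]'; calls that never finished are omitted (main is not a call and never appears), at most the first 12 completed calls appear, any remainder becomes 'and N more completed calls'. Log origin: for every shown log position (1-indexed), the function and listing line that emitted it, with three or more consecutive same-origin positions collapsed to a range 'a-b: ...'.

Answer: the defect is in mix_signals at line 18.
The tell: Log line 5 is where behavior first shows: 'stage values: 21 and 126' appears instead of 'stage values: 21 and 3'.
Crash: audit_lot, line 5, RecursionError.
Call chain: main -> mix_signals([1, 6, 4, 6, 4]) (called at line 26) -> audit_lot(126, 0) (called at line 20) -> audit_lot(124, 126) (called at line 5) ×21.
First divergence: position 5; shown 'stage values: 21 and 126' vs intended 'stage values: 21 and 3'.
Intended log window:
  3: enter sum_active with 5 values
  4: sum_active returns 21
  5: stage values: 21 and 3
  6: recursing at 3 carrying 0
Execution walk:
  sum_active([1, 6, 4, 6, 4]) -> 21  [called from mix_signals, line 17]
Log origin:
  1: logged in main at line 25
  2: logged in mix_signals at line 16
  3: logged in sum_active at line 8
  4: logged in sum_active at line 12
  5: logged in mix_signals at line 19
  6-27: logged in audit_lot at line 4
A correct fix: line 18: replace `*` with `%`.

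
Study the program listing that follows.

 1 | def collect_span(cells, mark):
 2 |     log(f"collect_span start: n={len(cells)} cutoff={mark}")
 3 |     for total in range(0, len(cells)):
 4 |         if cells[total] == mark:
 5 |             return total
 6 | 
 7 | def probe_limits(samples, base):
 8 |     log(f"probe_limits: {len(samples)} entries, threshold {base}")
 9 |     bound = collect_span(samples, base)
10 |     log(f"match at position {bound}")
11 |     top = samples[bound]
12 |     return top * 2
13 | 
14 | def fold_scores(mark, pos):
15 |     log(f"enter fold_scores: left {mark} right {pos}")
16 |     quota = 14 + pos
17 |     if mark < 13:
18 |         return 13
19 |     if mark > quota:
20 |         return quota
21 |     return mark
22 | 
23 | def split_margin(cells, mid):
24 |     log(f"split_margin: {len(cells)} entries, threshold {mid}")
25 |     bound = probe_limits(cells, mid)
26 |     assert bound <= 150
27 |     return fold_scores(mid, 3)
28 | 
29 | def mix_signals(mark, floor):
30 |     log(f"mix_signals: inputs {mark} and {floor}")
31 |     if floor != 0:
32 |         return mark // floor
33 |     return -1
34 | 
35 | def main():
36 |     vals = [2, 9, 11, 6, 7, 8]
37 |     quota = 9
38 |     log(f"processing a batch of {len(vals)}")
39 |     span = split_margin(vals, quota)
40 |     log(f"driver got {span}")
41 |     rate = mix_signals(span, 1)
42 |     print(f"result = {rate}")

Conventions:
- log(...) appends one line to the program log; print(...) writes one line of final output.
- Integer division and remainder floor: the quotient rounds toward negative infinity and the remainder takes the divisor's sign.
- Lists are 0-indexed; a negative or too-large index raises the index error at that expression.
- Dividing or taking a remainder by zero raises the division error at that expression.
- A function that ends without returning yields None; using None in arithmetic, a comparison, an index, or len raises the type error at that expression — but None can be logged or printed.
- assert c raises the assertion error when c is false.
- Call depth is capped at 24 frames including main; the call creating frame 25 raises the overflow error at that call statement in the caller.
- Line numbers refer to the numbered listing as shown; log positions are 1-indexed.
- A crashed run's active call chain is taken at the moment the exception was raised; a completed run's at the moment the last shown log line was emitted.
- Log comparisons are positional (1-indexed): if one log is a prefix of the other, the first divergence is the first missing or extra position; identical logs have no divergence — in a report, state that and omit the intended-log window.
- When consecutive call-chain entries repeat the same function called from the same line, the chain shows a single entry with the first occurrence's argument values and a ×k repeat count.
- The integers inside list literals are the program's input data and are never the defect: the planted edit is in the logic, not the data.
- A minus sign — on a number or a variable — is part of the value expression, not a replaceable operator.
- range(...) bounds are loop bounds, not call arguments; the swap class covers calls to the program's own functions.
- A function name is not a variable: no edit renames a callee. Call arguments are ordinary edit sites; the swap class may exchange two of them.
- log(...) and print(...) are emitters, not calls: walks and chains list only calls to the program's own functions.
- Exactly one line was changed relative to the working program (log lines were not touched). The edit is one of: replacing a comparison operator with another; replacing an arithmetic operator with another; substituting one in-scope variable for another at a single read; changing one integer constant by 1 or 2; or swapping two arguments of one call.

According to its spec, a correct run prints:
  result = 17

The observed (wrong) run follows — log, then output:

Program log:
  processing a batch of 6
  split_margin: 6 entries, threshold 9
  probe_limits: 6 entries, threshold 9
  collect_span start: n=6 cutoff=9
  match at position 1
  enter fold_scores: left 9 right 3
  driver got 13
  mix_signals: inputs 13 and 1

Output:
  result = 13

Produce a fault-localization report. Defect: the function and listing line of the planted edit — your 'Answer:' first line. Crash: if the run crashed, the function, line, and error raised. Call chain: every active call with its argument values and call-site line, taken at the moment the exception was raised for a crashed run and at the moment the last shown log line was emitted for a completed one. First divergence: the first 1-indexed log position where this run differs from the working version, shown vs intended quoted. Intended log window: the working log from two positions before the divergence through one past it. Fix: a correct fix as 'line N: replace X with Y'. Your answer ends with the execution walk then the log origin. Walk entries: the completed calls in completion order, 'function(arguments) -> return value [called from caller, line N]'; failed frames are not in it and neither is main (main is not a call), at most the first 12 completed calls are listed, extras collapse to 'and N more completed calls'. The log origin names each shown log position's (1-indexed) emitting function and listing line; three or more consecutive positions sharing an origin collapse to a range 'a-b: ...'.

Answer: the defect is in split_margin at line 27.
Core observation: Everything matches until log position 6, which reads 'enter fold_scores: left 9 right 3' in place of 'enter fold_scores: left 18 right 3'.
Call chain: main -> mix_signals(13, 1) (called at line 41).
First divergence: position 6 — shown 'enter fold_scores: left 9 right 3', intended 'enter fold_scores: left 18 right 3'.
Intended log window:
  4: collect_span start: n=6 cutoff=9
  5: match at position 1
  6: enter fold_scores: left 18 right 3
  7: driver got 17
Execution walk:
  collect_span([2, 9, 11, 6, 7, 8], 9) -> 1  [called from probe_limits, line 9]
  probe_limits([2, 9, 11, 6, 7, 8], 9) -> 18  [called from split_margin, line 25]
  fold_scores(9, 3) -> 13  [called from split_margin, line 27]
  split_margin([2, 9, 11, 6, 7, 8], 9) -> 13  [called from main, line 39]
  mix_signals(13, 1) -> 13  [called from main, line 41]
Log line origins:
  1: from main, line 38
  2: from split_margin, line 24
  3: from probe_limits, line 8
  4: from collect_span, line 2
  5: from probe_limits, line 10
  6: from fold_scores, line 15
  7: from main, line 40
  8: from mix_signals, line 30
A correct fix: line 27: replace `mid` with `bound`.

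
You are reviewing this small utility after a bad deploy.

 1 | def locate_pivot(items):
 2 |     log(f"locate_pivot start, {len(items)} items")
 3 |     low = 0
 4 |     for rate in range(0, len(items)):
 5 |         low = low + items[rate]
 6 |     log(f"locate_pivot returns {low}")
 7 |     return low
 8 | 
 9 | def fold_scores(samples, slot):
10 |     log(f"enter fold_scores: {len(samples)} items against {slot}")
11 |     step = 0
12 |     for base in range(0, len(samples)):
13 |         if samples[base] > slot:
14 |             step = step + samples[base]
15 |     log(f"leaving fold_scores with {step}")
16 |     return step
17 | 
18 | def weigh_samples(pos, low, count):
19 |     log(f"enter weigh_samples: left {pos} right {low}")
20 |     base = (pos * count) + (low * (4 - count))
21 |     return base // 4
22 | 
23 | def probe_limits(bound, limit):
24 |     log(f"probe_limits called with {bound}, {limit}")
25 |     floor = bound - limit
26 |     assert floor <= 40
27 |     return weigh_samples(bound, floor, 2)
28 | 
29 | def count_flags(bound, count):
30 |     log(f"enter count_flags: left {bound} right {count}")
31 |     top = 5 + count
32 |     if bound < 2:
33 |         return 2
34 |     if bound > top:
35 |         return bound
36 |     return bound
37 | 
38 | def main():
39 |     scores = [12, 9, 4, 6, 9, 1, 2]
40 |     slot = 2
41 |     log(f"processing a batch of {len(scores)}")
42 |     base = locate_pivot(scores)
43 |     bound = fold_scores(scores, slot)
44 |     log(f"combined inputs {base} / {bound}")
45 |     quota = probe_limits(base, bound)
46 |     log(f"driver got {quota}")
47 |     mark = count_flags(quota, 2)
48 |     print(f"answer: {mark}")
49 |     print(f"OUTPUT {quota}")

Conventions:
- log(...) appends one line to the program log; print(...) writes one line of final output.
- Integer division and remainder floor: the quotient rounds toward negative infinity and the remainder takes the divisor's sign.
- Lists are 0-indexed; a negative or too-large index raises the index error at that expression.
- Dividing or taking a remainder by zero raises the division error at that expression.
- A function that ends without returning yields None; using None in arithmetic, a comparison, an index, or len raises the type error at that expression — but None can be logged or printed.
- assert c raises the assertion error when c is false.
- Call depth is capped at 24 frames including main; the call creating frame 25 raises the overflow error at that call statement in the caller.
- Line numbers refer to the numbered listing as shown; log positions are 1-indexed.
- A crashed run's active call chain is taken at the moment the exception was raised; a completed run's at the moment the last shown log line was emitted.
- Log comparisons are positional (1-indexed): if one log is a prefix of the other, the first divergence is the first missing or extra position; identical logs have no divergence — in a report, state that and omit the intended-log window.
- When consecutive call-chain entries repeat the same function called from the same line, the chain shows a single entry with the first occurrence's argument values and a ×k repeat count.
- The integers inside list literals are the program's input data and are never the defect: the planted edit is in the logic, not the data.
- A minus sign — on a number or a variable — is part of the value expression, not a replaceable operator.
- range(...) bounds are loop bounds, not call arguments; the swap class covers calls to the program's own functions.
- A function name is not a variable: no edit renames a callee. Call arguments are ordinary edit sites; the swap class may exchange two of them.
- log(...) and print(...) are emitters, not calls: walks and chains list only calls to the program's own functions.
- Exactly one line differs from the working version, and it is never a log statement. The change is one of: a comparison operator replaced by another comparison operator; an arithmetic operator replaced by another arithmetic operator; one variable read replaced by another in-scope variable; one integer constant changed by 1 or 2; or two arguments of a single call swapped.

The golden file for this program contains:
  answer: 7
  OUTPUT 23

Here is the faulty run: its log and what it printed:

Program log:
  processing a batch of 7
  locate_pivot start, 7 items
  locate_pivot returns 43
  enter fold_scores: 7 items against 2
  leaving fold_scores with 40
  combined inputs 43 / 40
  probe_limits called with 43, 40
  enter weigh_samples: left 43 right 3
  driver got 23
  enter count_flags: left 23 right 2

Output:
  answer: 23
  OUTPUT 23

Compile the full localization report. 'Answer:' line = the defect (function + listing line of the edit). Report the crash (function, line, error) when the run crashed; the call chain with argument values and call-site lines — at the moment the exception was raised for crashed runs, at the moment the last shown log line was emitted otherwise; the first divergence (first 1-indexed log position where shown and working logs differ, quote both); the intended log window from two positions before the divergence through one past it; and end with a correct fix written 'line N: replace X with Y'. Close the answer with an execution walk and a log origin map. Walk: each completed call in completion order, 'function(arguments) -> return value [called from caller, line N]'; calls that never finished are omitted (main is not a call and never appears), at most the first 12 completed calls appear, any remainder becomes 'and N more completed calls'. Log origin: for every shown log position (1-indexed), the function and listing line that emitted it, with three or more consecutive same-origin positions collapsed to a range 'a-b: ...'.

Answer: the defect is in count_flags at line 35.
Core observation: Log streams are identical — the defect surfaces only in the printed output.
Call chain: main -> count_flags(23, 2) (called at line 47).
First divergence: none — the logs agree in full.
Execution walk:
  locate_pivot([12, 9, 4, 6, 9, 1, 2]) -> 43  [called from main, line 42]
  fold_scores([12, 9, 4, 6, 9, 1, 2], 2) -> 40  [called from main, line 43]
  weigh_samples(43, 3, 2) -> 23  [called from probe_limits, line 27]
  probe_limits(43, 40) -> 23  [called from main, line 45]
  count_flags(23, 2) -> 23  [called from main, line 47]
Origin of each log line:
  1: logged in main at line 41
  2: logged in locate_pivot at line 2
  3: logged in locate_pivot at line 6
  4: logged in fold_scores at line 10
  5: logged in fold_scores at line 15
  6: logged in main at line 44
  7: logged in probe_limits at line 24
  8: logged in weigh_samples at line 19
  9: logged in main at line 46
  10: logged in count_flags at line 30
A correct fix: line 35: replace `bound` with `top`.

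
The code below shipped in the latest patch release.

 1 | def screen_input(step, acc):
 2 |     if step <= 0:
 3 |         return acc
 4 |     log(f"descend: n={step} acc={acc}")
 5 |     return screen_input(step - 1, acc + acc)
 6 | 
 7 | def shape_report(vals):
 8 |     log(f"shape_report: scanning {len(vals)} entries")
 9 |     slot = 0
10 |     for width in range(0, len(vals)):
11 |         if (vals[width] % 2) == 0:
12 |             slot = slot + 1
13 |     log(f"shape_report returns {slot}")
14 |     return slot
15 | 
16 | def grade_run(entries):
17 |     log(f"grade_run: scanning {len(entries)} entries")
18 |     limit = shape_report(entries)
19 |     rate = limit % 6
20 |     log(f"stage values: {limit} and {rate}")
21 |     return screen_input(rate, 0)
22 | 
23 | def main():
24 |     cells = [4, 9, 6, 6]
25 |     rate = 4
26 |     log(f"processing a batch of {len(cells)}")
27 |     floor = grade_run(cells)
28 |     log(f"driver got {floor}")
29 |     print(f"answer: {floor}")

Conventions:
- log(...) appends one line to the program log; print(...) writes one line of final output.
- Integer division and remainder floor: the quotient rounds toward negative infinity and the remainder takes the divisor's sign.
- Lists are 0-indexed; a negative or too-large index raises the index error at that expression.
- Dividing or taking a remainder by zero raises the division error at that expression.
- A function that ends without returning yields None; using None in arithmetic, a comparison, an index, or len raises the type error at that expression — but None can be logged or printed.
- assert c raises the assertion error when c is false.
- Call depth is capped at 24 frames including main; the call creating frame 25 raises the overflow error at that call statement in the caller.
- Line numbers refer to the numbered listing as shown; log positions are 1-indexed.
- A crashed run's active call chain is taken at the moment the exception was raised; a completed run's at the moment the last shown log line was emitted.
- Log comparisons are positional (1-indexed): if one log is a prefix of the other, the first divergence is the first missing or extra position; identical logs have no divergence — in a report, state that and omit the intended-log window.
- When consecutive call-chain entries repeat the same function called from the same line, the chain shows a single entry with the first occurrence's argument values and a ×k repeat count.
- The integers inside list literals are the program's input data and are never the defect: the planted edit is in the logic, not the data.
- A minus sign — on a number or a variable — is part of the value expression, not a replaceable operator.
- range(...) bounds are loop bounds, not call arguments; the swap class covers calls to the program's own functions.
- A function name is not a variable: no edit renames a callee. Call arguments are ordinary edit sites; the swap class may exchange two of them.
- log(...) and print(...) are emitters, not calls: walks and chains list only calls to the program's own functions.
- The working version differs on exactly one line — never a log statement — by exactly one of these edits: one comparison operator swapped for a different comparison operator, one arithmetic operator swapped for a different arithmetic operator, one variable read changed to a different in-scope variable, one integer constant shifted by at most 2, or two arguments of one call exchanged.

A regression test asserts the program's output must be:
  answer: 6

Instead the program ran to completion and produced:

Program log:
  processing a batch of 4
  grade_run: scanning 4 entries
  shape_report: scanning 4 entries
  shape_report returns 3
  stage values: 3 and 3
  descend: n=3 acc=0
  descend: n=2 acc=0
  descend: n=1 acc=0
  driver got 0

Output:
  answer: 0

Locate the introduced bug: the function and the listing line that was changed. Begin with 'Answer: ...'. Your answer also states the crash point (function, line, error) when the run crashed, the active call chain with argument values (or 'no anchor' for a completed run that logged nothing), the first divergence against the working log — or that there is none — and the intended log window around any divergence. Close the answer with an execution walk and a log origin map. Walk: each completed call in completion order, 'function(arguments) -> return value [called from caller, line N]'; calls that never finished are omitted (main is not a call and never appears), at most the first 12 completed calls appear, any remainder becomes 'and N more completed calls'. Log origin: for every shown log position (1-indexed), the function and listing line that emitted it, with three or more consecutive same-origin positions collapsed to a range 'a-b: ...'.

Answer: the defect is in screen_input at line 5.
Core observation: At log position 7 the runs split — shown 'descend: n=2 acc=0', but the working version logs 'descend: n=2 acc=3'.
Call chain: main.
First divergence: position 7 — shown 'descend: n=2 acc=0', intended 'descend: n=2 acc=3'.
Intended log window:
  5: stage values: 3 and 3
  6: descend: n=3 acc=0
  7: descend: n=2 acc=3
  8: descend: n=1 acc=5
Execution walk:
  shape_report([4, 9, 6, 6]) -> 3  [called from grade_run, line 18]
  screen_input(0, 0) -> 0  [called from screen_input, line 5]
  screen_input(1, 0) -> 0  [called from screen_input, line 5]
  screen_input(2, 0) -> 0  [called from screen_input, line 5]
  screen_input(3, 0) -> 0  [called from grade_run, line 21]
  grade_run([4, 9, 6, 6]) -> 0  [called from main, line 27]
Log line origins:
  1 — main, line 26
  2 — grade_run, line 17
  3 — shape_report, line 8
  4 — shape_report, line 13
  5 — grade_run, line 20
  6-8 — screen_input, line 4
  9 — main, line 28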